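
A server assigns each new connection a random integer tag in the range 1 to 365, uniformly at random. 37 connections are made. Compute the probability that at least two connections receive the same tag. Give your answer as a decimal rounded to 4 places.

It's easier to compute the probability that all 37 are distinct.
P(all distinct) = 365/365 · 364/365 · ··· · 329/365 ≈ 0.1513.
So the probability of at least one match is 1 − 0.1513 = 0.8487.

0.8487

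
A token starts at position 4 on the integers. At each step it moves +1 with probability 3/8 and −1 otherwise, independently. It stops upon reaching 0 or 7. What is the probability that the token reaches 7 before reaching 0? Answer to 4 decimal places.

0.1934

Let r = q/p = (5/8)/(3/8) = 5/3. The recurrence P(i) = p·P(i+1) + q·P(i−1) with P(0)=0, P(7)=1 gives P(i) = (1 − r^i)/(1 − r^7).
P(4) = (1 − (5/3)^4) / (1 − (5/3)^7) = 7344/37969 ≈ 0.1934.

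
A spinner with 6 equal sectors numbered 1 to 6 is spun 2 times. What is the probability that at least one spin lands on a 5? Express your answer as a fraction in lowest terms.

11/36

P(no spin lands on a 5) = (5/6)^2 = 25/36.
P(at least one) = 1 − 25/36 = 11/36.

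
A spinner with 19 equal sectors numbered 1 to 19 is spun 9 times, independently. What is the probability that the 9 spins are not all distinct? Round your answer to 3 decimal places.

0.896

P(all 9 different) = 19/19 · 18/19 · ··· · 11/19 ≈ 0.104.
P(at least two equal) = 1 − 0.104 = 0.896.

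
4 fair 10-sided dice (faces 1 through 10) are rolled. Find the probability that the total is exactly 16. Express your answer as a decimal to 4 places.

There are 10^4 = 10000 equally likely outcomes.
The number of ordered 4-tuples from {1,…,10} summing to 16 is 415.
P(sum = 16) = 415/10000 = 83/2000 ≈ 0.0415.

0.0415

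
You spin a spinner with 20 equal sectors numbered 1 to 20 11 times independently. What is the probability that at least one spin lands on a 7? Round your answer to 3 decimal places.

P(no spin lands on a 7) = (19/20)^11 ≈ 0.569.
P(at least one) = 1 − 0.569 = 0.431.

0.431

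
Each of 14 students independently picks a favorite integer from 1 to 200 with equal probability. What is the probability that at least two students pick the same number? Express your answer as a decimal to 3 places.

It's easier to compute the probability that all 14 are distinct.
P(all distinct) = 200/200 · 199/200 · ··· · 187/200 ≈ 0.628.
So the probability of at least one match is 1 − 0.628 = 0.372.

0.372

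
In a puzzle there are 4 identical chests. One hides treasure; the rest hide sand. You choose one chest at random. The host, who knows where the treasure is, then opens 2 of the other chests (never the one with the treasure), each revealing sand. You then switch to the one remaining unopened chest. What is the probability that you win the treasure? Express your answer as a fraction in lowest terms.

3/4

Your original chest holds the treasure with probability 1/4, so the other 3 collectively hold it with probability 3/4.
The host can always find 2 empty chests to open, so the reveals don't change that 3/4; it is now spread over the 1 remaining unopened chest.
P(win by switching) = (3/4) · (1/1) = 3/4.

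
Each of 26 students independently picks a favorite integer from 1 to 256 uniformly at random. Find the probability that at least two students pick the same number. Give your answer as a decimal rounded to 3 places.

It's easier to compute the probability that all 26 are distinct.
P(all distinct) = 256/256 · 255/256 · ··· · 231/256 ≈ 0.269.
So the probability of at least one match is 1 − 0.269 = 0.731.

0.731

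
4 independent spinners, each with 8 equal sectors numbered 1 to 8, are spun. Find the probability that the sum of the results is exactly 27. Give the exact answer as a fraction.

There are 8^4 = 4096 equally likely outcomes.
The number of ordered 4-tuples from {1,…,8} summing to 27 is 56.
P(sum = 27) = 56/4096 = 7/512.

7/512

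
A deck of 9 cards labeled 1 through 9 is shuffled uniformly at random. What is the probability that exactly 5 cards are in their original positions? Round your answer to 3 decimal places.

Choose which 5 of the 9 are fixed: C(9,5) = 126 ways.
The remaining 4 must have no fixed point: D(4) = 9.
P = 126·9/362880 = 1/320 ≈ 0.003.

0.003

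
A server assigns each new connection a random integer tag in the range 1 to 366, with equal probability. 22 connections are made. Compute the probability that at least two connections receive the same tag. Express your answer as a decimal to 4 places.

0.4748

It's easier to compute the probability that all 22 are distinct.
P(all distinct) = 366/366 · 365/366 · ··· · 345/366 ≈ 0.5252.
So the probability of at least one match is 1 − 0.5252 = 0.4748.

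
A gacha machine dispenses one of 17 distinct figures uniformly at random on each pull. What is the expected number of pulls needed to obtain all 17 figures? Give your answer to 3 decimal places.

58.472

After i distinct types are collected, each trial gives a new one with probability (17−i)/17, so the expected wait for the next new type is 17/(17−i).
E = 17/17 + 17/16 + 17/15 + 17/14 + 17/13 + 17/12 + 17/11 + 17/10 + 17/9 + 17/8 + 17/7 + 17/6 + 17/5 + 17/4 + 17/3 + 17/2 + 17/1 = 42142223/720720 ≈ 58.472.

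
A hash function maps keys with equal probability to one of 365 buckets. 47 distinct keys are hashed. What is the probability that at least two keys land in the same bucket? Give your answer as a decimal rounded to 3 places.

0.955

It's easier to compute the probability that all 47 are distinct.
P(all distinct) = 365/365 · 364/365 · ··· · 319/365 ≈ 0.045.
So the probability of at least one match is 1 − 0.045 = 0.955.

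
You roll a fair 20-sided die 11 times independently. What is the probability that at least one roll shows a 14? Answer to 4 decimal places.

0.4312

P(no roll shows a 14) = (19/20)^11 ≈ 0.5688.
P(at least one) = 1 − 0.5688 = 0.4312.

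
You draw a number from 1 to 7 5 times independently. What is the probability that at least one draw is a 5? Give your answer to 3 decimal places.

P(no draw is a 5) = (6/7)^5 ≈ 0.463.
P(at least one) = 1 − 0.463 = 0.537.

0.537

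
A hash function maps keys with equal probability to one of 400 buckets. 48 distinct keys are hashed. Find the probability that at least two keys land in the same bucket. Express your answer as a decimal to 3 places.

0.947

It's easier to compute the probability that all 48 are distinct.
P(all distinct) = 400/400 · 399/400 · ··· · 353/400 ≈ 0.053.
So the probability of at least one match is 1 − 0.053 = 0.947.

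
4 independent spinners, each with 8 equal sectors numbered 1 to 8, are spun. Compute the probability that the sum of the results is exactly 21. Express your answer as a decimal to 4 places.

There are 8^4 = 4096 equally likely outcomes.
The number of ordered 4-tuples from {1,…,8} summing to 21 is 284.
P(sum = 21) = 284/4096 = 71/1024 ≈ 0.0693.

0.0693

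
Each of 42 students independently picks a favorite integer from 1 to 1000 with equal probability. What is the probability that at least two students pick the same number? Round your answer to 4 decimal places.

0.5824

It's easier to compute the probability that all 42 are distinct.
P(all distinct) = 1000/1000 · 999/1000 · ··· · 959/1000 ≈ 0.4176.
So the probability of at least one match is 1 − 0.4176 = 0.5824.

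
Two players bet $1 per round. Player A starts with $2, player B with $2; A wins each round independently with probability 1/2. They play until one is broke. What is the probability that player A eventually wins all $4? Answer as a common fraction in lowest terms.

With a fair step, P(i) = ½P(i−1) + ½P(i+1) with P(0)=0, P(4)=1 has the linear solution P(i) = i/4.
P(2) = 2/4 = 1/2.

1/2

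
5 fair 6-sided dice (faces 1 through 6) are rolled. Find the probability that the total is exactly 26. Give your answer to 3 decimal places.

0.009

There are 6^5 = 7776 equally likely outcomes.
The number of ordered 5-tuples from {1,…,6} summing to 26 is 70.
P(sum = 26) = 70/7776 = 35/3888 ≈ 0.009.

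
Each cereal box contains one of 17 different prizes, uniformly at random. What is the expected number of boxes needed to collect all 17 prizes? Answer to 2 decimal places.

After i distinct types are collected, each trial gives a new one with probability (17−i)/17, so the expected wait for the next new type is 17/(17−i).
E = 17/17 + 17/16 + 17/15 + 17/14 + 17/13 + 17/12 + 17/11 + 17/10 + 17/9 + 17/8 + 17/7 + 17/6 + 17/5 + 17/4 + 17/3 + 17/2 + 17/1 = 42142223/720720 ≈ 58.47.

58.47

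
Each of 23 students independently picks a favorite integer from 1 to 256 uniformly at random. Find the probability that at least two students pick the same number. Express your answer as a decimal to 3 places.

It's easier to compute the probability that all 23 are distinct.
P(all distinct) = 256/256 · 255/256 · ··· · 234/256 ≈ 0.361.
So the probability of at least one match is 1 − 0.361 = 0.639.

0.639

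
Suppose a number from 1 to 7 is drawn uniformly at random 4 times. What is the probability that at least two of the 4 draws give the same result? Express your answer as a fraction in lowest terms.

223/343

P(all 4 different) = 7/7 · 6/7 · ··· · 4/7 = 120/343.
P(at least two equal) = 1 − 120/343 = 223/343.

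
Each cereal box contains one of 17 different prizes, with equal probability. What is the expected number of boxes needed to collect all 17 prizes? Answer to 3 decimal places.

58.472

After i distinct types are collected, each trial gives a new one with probability (17−i)/17, so the expected wait for the next new type is 17/(17−i).
E = 17/17 + 17/16 + 17/15 + 17/14 + 17/13 + 17/12 + 17/11 + 17/10 + 17/9 + 17/8 + 17/7 + 17/6 + 17/5 + 17/4 + 17/3 + 17/2 + 17/1 = 42142223/720720 ≈ 58.472.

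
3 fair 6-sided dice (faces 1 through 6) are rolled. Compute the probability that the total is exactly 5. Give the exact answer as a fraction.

There are 6^3 = 216 equally likely outcomes.
The number of ordered 3-tuples from {1,…,6} summing to 5 is 6.
P(sum = 5) = 6/216 = 1/36.

1/36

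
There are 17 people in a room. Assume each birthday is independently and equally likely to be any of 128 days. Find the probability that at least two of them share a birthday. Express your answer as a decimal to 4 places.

It's easier to compute the probability that all 17 are distinct.
P(all distinct) = 128/128 · 127/128 · ··· · 112/128 ≈ 0.3291.
So the probability of at least one match is 1 − 0.3291 = 0.6709.

0.6709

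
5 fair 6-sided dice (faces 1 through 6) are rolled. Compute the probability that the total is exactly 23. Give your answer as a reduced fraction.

There are 6^5 = 7776 equally likely outcomes.
The number of ordered 5-tuples from {1,…,6} summing to 23 is 305.
P(sum = 23) = 305/7776.

305/7776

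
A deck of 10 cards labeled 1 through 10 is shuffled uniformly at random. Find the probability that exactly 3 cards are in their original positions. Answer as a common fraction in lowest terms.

103/1680

Choose which 3 of the 10 are fixed: C(10,3) = 120 ways.
The remaining 7 must have no fixed point: D(7) = 1854.
P = 120·1854/3628800 = 103/1680.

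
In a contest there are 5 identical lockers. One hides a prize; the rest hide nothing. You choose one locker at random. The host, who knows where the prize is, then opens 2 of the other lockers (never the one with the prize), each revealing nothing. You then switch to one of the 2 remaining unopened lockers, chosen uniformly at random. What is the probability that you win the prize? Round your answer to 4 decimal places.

Your original locker holds the prize with probability 1/5, so the other 4 collectively hold it with probability 4/5.
The host can always find 2 empty lockers to open, so the reveals don't change that 4/5; it is now spread over the 2 remaining unopened lockers.
P(win by switching) = (4/5) · (1/2) = 2/5 ≈ 0.4000.

0.4000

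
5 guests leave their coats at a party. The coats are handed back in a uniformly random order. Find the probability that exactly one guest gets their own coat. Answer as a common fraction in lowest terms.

3/8

Choose which one is fixed: C(5,1) = 5 ways.
The remaining 4 must have no fixed point: D(4) = 9.
P = 5·9/120 = 3/8.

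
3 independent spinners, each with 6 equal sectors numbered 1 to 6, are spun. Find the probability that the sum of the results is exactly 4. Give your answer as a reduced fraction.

1/72

There are 6^3 = 216 equally likely outcomes.
The number of ordered 3-tuples from {1,…,6} summing to 4 is 3.
P(sum = 4) = 3/216 = 1/72.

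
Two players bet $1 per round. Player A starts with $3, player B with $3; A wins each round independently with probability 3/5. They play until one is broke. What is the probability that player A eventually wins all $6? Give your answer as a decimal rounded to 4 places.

0.7714

Let r = q/p = (2/5)/(3/5) = 2/3. The recurrence P(i) = p·P(i+1) + q·P(i−1) with P(0)=0, P(6)=1 gives P(i) = (1 − r^i)/(1 − r^6).
P(3) = (1 − (2/3)^3) / (1 − (2/3)^6) = 27/35 ≈ 0.7714.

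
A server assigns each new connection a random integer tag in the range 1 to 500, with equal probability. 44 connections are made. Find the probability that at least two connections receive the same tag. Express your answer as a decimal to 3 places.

It's easier to compute the probability that all 44 are distinct.
P(all distinct) = 500/500 · 499/500 · ··· · 457/500 ≈ 0.142.
So the probability of at least one match is 1 − 0.142 = 0.858.

0.858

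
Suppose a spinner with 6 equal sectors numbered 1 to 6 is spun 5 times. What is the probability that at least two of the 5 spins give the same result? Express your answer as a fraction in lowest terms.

49/54

P(all 5 different) = 6/6 · 5/6 · ··· · 2/6 = 5/54.
P(at least two equal) = 1 − 5/54 = 49/54.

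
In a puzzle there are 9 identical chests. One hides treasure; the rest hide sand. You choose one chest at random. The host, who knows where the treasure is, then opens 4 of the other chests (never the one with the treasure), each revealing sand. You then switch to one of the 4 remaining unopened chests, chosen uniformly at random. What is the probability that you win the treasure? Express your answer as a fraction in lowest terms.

Your original chest holds the treasure with probability 1/9, so the other 8 collectively hold it with probability 8/9.
The host can always find 4 empty chests to open, so the reveals don't change that 8/9; it is now spread over the 4 remaining unopened chests.
P(win by switching) = (8/9) · (1/4) = 2/9.

2/9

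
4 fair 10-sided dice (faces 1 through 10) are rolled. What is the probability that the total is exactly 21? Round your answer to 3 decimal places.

There are 10^4 = 10000 equally likely outcomes.
The number of ordered 4-tuples from {1,…,10} summing to 21 is 660.
P(sum = 21) = 660/10000 = 33/500 ≈ 0.066.

0.066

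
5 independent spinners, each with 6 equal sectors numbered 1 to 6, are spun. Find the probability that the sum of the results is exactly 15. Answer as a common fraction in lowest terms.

There are 6^5 = 7776 equally likely outcomes.
The number of ordered 5-tuples from {1,…,6} summing to 15 is 651.
P(sum = 15) = 651/7776 = 217/2592.

217/2592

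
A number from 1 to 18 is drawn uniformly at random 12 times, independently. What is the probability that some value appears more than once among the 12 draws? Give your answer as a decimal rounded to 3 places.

0.992

P(all 12 different) = 18/18 · 17/18 · ··· · 7/18 ≈ 0.008.
P(at least two equal) = 1 − 0.008 = 0.992.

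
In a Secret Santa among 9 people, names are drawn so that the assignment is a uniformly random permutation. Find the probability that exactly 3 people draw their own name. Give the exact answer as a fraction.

53/864

Choose which 3 of the 9 are fixed: C(9,3) = 84 ways.
The remaining 6 must have no fixed point: D(6) = 265.
P = 84·265/362880 = 53/864.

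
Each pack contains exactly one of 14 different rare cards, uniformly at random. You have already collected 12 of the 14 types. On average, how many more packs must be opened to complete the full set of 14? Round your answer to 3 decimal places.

Starting from 12 distinct types, each trial gives a new one with probability (14−i)/14 when i types are held, so the wait for the next new type is 14/(14−i).
E = 14/2 + 14/1 = 21 ≈ 21.000.

21.000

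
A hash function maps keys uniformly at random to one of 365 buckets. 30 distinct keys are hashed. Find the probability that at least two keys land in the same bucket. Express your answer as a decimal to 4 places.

0.7063

It's easier to compute the probability that all 30 are distinct.
P(all distinct) = 365/365 · 364/365 · ··· · 336/365 ≈ 0.2937.
So the probability of at least one match is 1 − 0.2937 = 0.7063.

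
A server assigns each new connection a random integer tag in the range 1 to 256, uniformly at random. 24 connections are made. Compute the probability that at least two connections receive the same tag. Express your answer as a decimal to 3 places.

0.671

It's easier to compute the probability that all 24 are distinct.
P(all distinct) = 256/256 · 255/256 · ··· · 233/256 ≈ 0.329.
So the probability of at least one match is 1 − 0.329 = 0.671.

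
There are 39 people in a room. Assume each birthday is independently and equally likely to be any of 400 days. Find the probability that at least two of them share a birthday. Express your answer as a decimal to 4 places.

0.8527

It's easier to compute the probability that all 39 are distinct.
P(all distinct) = 400/400 · 399/400 · ··· · 362/400 ≈ 0.1473.
So the probability of at least one match is 1 − 0.1473 = 0.8527.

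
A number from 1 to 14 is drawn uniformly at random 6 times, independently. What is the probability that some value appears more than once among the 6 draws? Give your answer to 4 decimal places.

0.7128

P(all 6 different) = 14/14 · 13/14 · ··· · 9/14 ≈ 0.2872.
P(at least two equal) = 1 − 0.2872 = 0.7128.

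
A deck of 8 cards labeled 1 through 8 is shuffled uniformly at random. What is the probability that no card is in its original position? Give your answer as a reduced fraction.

2119/5760

This is the derangement probability: permutations of 8 with no fixed point.
D(8) = 8! · (1 − 1/1! + 1/2! − ··· + (−1)^8/8!) = 14833.
P = 14833/40320 = 2119/5760.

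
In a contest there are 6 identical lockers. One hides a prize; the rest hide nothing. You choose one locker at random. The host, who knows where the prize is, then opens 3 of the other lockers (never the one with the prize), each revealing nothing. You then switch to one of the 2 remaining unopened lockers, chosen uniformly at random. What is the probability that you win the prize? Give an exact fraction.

5/12

Your original locker holds the prize with probability 1/6, so the other 5 collectively hold it with probability 5/6.
The host can always find 3 empty lockers to open, so the reveals don't change that 5/6; it is now spread over the 2 remaining unopened lockers.
P(win by switching) = (5/6) · (1/2) = 5/12.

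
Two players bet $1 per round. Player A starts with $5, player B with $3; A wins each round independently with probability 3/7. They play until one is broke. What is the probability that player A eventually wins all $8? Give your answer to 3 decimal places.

0.358

Let r = q/p = (4/7)/(3/7) = 4/3. The recurrence P(i) = p·P(i+1) + q·P(i−1) with P(0)=0, P(8)=1 gives P(i) = (1 − r^i)/(1 − r^8).
P(5) = (1 − (4/3)^5) / (1 − (4/3)^8) = 21087/58975 ≈ 0.358.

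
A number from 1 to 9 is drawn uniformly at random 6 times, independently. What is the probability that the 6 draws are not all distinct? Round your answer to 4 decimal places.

P(all 6 different) = 9/9 · 8/9 · ··· · 4/9 ≈ 0.1138.
P(at least two equal) = 1 − 0.1138 = 0.8862.

0.8862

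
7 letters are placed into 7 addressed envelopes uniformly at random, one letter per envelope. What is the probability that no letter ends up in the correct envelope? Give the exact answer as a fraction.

103/280

This is the derangement probability: permutations of 7 with no fixed point.
D(7) = 7! · (1 − 1/1! + 1/2! − ··· + (−1)^7/7!) = 1854.
P = 1854/5040 = 103/280.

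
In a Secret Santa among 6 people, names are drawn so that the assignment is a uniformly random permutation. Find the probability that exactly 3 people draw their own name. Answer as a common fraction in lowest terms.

1/18

Choose which 3 of the 6 are fixed: C(6,3) = 20 ways.
The remaining 3 must have no fixed point: D(3) = 2.
P = 20·2/720 = 1/18.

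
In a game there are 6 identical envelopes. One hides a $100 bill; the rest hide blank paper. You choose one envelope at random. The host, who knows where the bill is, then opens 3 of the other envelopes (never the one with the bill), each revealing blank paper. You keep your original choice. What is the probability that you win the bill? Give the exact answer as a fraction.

The host can always open 3 empty envelopes regardless of your choice, so the reveals give no information about your original envelope.
P(win by staying) = 1/6.

1/6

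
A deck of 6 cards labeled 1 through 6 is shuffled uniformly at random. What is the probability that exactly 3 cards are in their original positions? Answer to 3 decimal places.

0.056

Choose which 3 of the 6 are fixed: C(6,3) = 20 ways.
The remaining 3 must have no fixed point: D(3) = 2.
P = 20·2/720 = 1/18 ≈ 0.056.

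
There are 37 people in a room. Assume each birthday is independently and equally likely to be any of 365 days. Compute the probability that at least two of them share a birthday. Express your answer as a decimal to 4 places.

0.8487

It's easier to compute the probability that all 37 are distinct.
P(all distinct) = 365/365 · 364/365 · ··· · 329/365 ≈ 0.1513.
So the probability of at least one match is 1 − 0.1513 = 0.8487.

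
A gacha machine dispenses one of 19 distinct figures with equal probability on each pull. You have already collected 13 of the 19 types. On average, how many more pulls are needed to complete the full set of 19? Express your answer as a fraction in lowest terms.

Starting from 13 distinct types, each trial gives a new one with probability (19−i)/19 when i types are held, so the wait for the next new type is 19/(19−i).
E = 19/6 + 19/5 + 19/4 + 19/3 + 19/2 + 19/1 = 931/20.

931/20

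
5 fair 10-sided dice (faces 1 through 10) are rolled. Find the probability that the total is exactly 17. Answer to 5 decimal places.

0.01745

There are 10^5 = 100000 equally likely outcomes.
The number of ordered 5-tuples from {1,…,10} summing to 17 is 1745.
P(sum = 17) = 1745/100000 = 349/20000 ≈ 0.01745.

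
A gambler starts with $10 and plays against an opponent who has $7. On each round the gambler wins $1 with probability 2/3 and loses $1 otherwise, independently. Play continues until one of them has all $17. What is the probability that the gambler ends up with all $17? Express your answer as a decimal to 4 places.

Let r = q/p = (1/3)/(2/3) = 1/2. The recurrence P(i) = p·P(i+1) + q·P(i−1) with P(0)=0, P(17)=1 gives P(i) = (1 − r^i)/(1 − r^17).
P(10) = (1 − (1/2)^10) / (1 − (1/2)^17) = 130944/131071 ≈ 0.9990.

0.9990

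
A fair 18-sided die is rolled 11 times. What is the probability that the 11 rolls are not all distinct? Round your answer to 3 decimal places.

P(all 11 different) = 18/18 · 17/18 · ··· · 8/18 ≈ 0.020.
P(at least two equal) = 1 − 0.020 = 0.980.

0.980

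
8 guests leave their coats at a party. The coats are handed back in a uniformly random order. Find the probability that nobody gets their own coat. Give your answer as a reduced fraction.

2119/5760

This is the derangement probability: permutations of 8 with no fixed point.
D(8) = 8! · (1 − 1/1! + 1/2! − ··· + (−1)^8/8!) = 14833.
P = 14833/40320 = 2119/5760.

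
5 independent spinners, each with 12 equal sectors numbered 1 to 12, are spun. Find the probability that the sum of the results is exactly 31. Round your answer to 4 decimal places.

There are 12^5 = 248832 equally likely outcomes.
The number of ordered 5-tuples from {1,…,12} summing to 31 is 12255.
P(sum = 31) = 12255/248832 = 4085/82944 ≈ 0.0493.

0.0493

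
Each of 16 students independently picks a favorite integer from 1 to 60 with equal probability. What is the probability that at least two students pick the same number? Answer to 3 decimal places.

0.889

It's easier to compute the probability that all 16 are distinct.
P(all distinct) = 60/60 · 59/60 · ··· · 45/60 ≈ 0.111.
So the probability of at least one match is 1 − 0.111 = 0.889.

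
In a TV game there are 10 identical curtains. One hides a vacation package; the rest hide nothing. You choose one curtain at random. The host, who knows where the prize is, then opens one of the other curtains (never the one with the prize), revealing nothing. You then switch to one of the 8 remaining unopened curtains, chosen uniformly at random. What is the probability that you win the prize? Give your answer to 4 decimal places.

0.1125

Your original curtain holds the prize with probability 1/10, so the other 9 collectively hold it with probability 9/10.
The host can always find an empty curtain to open, so this doesn't change that 9/10; it is now spread over the 8 remaining unopened curtains.
P(win by switching) = (9/10) · (1/8) = 9/80 ≈ 0.1125.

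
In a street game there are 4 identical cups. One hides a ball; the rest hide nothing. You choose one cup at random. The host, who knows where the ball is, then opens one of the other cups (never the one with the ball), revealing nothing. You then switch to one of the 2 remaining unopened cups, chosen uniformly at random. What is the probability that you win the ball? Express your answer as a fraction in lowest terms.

Your original cup holds the ball with probability 1/4, so the other 3 collectively hold it with probability 3/4.
The host can always find an empty cup to open, so this doesn't change that 3/4; it is now spread over the 2 remaining unopened cups.
P(win by switching) = (3/4) · (1/2) = 3/8.

3/8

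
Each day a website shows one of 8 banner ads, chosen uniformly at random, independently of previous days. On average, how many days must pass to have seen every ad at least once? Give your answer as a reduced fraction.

After i distinct types are collected, each trial gives a new one with probability (8−i)/8, so the expected wait for the next new type is 8/(8−i).
E = 8/8 + 8/7 + 8/6 + 8/5 + 8/4 + 8/3 + 8/2 + 8/1 = 761/35.

761/35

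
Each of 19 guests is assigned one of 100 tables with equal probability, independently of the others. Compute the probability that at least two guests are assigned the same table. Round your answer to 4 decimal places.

0.8390

It's easier to compute the probability that all 19 are distinct.
P(all distinct) = 100/100 · 99/100 · ··· · 82/100 ≈ 0.1610.
So the probability of at least one match is 1 − 0.1610 = 0.8390.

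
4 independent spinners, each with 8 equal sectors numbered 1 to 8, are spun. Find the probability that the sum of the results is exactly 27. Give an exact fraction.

There are 8^4 = 4096 equally likely outcomes.
The number of ordered 4-tuples from {1,…,8} summing to 27 is 56.
P(sum = 27) = 56/4096 = 7/512.

7/512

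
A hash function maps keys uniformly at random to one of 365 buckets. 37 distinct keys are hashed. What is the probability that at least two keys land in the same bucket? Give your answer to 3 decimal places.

0.849

It's easier to compute the probability that all 37 are distinct.
P(all distinct) = 365/365 · 364/365 · ··· · 329/365 ≈ 0.151.
So the probability of at least one match is 1 − 0.151 = 0.849.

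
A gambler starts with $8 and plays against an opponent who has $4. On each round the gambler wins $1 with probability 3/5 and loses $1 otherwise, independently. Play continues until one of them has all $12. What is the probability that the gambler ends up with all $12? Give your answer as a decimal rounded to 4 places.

Let r = q/p = (2/5)/(3/5) = 2/3. The recurrence P(i) = p·P(i+1) + q·P(i−1) with P(0)=0, P(12)=1 gives P(i) = (1 − r^i)/(1 − r^12).
P(8) = (1 − (2/3)^8) / (1 − (2/3)^12) = 7857/8113 ≈ 0.9684.

0.9684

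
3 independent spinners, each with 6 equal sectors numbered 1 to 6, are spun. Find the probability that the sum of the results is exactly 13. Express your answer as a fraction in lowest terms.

There are 6^3 = 216 equally likely outcomes.
The number of ordered 3-tuples from {1,…,6} summing to 13 is 21.
P(sum = 13) = 21/216 = 7/72.

7/72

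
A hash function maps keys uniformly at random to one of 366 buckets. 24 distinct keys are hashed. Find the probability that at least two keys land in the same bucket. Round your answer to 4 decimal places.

It's easier to compute the probability that all 24 are distinct.
P(all distinct) = 366/366 · 365/366 · ··· · 343/366 ≈ 0.4627.
So the probability of at least one match is 1 − 0.4627 = 0.5373.

0.5373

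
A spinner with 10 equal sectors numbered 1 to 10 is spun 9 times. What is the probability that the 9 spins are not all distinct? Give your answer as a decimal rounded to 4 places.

0.9964

P(all 9 different) = 10/10 · 9/10 · ··· · 2/10 ≈ 0.0036.
P(at least two equal) = 1 − 0.0036 = 0.9964.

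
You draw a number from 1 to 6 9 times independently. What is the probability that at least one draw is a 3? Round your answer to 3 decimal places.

0.806

P(no draw is a 3) = (5/6)^9 ≈ 0.194.
P(at least one) = 1 − 0.194 = 0.806.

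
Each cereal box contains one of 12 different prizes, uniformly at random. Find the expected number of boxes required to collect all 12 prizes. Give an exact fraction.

86021/2310

After i distinct types are collected, each trial gives a new one with probability (12−i)/12, so the expected wait for the next new type is 12/(12−i).
E = 12/12 + 12/11 + 12/10 + 12/9 + 12/8 + 12/7 + 12/6 + 12/5 + 12/4 + 12/3 + 12/2 + 12/1 = 86021/2310.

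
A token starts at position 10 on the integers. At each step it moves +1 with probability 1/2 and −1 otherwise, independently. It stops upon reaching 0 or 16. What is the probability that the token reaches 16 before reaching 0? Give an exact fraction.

5/8

With a fair step, P(i) = ½P(i−1) + ½P(i+1) with P(0)=0, P(16)=1 has the linear solution P(i) = i/16.
P(10) = 10/16 = 5/8.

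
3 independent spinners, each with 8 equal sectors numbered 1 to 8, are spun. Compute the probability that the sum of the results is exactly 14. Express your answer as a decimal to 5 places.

There are 8^3 = 512 equally likely outcomes.
The number of ordered 3-tuples from {1,…,8} summing to 14 is 48.
P(sum = 14) = 48/512 = 3/32 ≈ 0.09375.

0.09375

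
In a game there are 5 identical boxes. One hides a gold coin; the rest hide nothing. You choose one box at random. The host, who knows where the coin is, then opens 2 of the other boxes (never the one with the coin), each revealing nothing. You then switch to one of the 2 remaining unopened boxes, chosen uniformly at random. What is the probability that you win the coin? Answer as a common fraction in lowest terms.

Your original box holds the coin with probability 1/5, so the other 4 collectively hold it with probability 4/5.
The host can always find 2 empty boxes to open, so the reveals don't change that 4/5; it is now spread over the 2 remaining unopened boxes.
P(win by switching) = (4/5) · (1/2) = 2/5.

2/5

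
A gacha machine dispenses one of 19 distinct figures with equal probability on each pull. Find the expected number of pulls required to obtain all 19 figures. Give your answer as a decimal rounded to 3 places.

67.407

After i distinct types are collected, each trial gives a new one with probability (19−i)/19, so the expected wait for the next new type is 19/(19−i).
E = 19/19 + 19/18 + 19/17 + 19/16 + 19/15 + 19/14 + 19/13 + 19/12 + 19/11 + 19/10 + 19/9 + 19/8 + 19/7 + 19/6 + 19/5 + 19/4 + 19/3 + 19/2 + 19/1 = 275295799/4084080 ≈ 67.407.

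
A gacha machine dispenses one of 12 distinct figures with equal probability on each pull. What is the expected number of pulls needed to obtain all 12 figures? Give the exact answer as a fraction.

After i distinct types are collected, each trial gives a new one with probability (12−i)/12, so the expected wait for the next new type is 12/(12−i).
E = 12/12 + 12/11 + 12/10 + 12/9 + 12/8 + 12/7 + 12/6 + 12/5 + 12/4 + 12/3 + 12/2 + 12/1 = 86021/2310.

86021/2310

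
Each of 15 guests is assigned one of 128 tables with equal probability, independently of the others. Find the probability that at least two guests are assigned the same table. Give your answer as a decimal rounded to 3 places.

It's easier to compute the probability that all 15 are distinct.
P(all distinct) = 128/128 · 127/128 · ··· · 114/128 ≈ 0.426.
So the probability of at least one match is 1 − 0.426 = 0.574.

0.574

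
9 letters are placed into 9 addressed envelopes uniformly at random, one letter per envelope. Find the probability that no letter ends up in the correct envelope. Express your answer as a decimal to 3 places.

This is the derangement probability: permutations of 9 with no fixed point.
D(9) = 9! · (1 − 1/1! + 1/2! − ··· + (−1)^9/9!) = 133496.
P = 133496/362880 = 16687/45360 ≈ 0.368.

0.368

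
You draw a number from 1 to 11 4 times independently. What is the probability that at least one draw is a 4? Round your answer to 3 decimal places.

0.317

P(no draw is a 4) = (10/11)^4 ≈ 0.683.
P(at least one) = 1 − 0.683 = 0.317.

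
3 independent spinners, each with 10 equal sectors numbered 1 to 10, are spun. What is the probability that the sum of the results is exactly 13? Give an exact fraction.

63/1000

There are 10^3 = 1000 equally likely outcomes.
The number of ordered 3-tuples from {1,…,10} summing to 13 is 63.
P(sum = 13) = 63/1000.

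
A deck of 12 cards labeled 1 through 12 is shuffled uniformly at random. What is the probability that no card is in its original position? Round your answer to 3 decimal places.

0.368

This is the derangement probability: permutations of 12 with no fixed point.
D(12) = 12! · (1 − 1/1! + 1/2! − ··· + (−1)^12/12!) = 176214841.
P = 176214841/479001600 = 16019531/43545600 ≈ 0.368.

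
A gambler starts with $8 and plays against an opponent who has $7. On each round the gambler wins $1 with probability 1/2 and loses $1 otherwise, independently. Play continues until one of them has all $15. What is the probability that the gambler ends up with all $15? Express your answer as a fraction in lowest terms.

8/15

With a fair step, P(i) = ½P(i−1) + ½P(i+1) with P(0)=0, P(15)=1 has the linear solution P(i) = i/15.
P(8) = 8/15.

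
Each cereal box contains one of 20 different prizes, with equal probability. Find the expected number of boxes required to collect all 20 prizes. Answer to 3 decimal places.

After i distinct types are collected, each trial gives a new one with probability (20−i)/20, so the expected wait for the next new type is 20/(20−i).
E = 20/20 + 20/19 + 20/18 + 20/17 + 20/16 + 20/15 + 20/14 + 20/13 + 20/12 + 20/11 + 20/10 + 20/9 + 20/8 + 20/7 + 20/6 + 20/5 + 20/4 + 20/3 + 20/2 + 20/1 = 279175675/3879876 ≈ 71.955.

71.955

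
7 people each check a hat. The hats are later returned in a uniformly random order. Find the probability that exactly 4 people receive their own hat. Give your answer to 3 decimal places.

0.014

Choose which 4 of the 7 are fixed: C(7,4) = 35 ways.
The remaining 3 must have no fixed point: D(3) = 2.
P = 35·2/5040 = 1/72 ≈ 0.014.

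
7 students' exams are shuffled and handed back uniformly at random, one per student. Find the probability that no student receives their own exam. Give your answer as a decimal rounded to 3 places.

This is the derangement probability: permutations of 7 with no fixed point.
D(7) = 7! · (1 − 1/1! + 1/2! − ··· + (−1)^7/7!) = 1854.
P = 1854/5040 = 103/280 ≈ 0.368.

0.368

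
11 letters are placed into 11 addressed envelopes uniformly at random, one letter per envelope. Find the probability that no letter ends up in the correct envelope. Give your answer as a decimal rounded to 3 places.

0.368

This is the derangement probability: permutations of 11 with no fixed point.
D(11) = 11! · (1 − 1/1! + 1/2! − ··· + (−1)^11/11!) = 14684570.
P = 14684570/39916800 = 1468457/3991680 ≈ 0.368.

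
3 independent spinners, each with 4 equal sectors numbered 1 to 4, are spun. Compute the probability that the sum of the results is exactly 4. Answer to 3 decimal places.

0.047

There are 4^3 = 64 equally likely outcomes.
The number of ordered 3-tuples from {1,…,4} summing to 4 is 3.
P(sum = 4) = 3/64 ≈ 0.047.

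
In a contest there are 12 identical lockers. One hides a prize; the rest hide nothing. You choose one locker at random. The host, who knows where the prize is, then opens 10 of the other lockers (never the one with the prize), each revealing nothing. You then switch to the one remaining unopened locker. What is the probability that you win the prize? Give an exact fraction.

Your original locker holds the prize with probability 1/12, so the other 11 collectively hold it with probability 11/12.
The host can always find 10 empty lockers to open, so the reveals don't change that 11/12; it is now spread over the 1 remaining unopened locker.
P(win by switching) = (11/12) · (1/1) = 11/12.

11/12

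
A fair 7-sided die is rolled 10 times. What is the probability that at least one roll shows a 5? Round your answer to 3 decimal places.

0.786

P(no roll shows a 5) = (6/7)^10 ≈ 0.214.
P(at least one) = 1 − 0.214 = 0.786.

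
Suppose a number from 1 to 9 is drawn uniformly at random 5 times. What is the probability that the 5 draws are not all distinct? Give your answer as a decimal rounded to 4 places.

P(all 5 different) = 9/9 · 8/9 · ··· · 5/9 ≈ 0.2561.
P(at least two equal) = 1 − 0.2561 = 0.7439.

0.7439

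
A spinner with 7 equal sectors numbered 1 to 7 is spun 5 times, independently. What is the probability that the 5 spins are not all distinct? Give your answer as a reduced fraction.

P(all 5 different) = 7/7 · 6/7 · ··· · 3/7 = 360/2401.
P(at least two equal) = 1 − 360/2401 = 2041/2401.

2041/2401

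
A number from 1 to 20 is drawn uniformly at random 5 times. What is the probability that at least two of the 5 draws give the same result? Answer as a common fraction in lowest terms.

P(all 5 different) = 20/20 · 19/20 · ··· · 16/20 = 2907/5000.
P(at least two equal) = 1 − 2907/5000 = 2093/5000.

2093/5000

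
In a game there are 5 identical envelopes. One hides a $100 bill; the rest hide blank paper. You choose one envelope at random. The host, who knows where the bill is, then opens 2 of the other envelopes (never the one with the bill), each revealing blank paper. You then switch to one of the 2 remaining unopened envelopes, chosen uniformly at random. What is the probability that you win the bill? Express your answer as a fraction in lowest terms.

Your original envelope holds the bill with probability 1/5, so the other 4 collectively hold it with probability 4/5.
The host can always find 2 empty envelopes to open, so the reveals don't change that 4/5; it is now spread over the 2 remaining unopened envelopes.
P(win by switching) = (4/5) · (1/2) = 2/5.

2/5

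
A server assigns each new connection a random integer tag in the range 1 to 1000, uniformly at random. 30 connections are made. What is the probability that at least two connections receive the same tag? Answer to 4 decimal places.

0.3555

It's easier to compute the probability that all 30 are distinct.
P(all distinct) = 1000/1000 · 999/1000 · ··· · 971/1000 ≈ 0.6445.
So the probability of at least one match is 1 − 0.6445 = 0.3555.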